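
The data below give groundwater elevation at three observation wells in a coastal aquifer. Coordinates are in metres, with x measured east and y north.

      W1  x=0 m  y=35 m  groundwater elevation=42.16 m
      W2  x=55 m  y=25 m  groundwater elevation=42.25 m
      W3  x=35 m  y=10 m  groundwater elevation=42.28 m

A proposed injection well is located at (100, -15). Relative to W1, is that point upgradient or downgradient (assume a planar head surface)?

Taking W1 as reference: W2−W1 = (55, -10, +0.09); W3−W1 = (35, -25, +0.12).
Solve a·Δx + b·Δy = Δh: det = 55·(-25) − 35·(-10) = -1025.
∂h/∂x = [(+0.09)·(-25) − (+0.12)·(-10)] / -1025 = +0.001024
∂h/∂y = [55·(+0.12) − 35·(+0.09)] / -1025 = -0.003366
Head at (100, -15) = 42.16 + (+0.001024)·(100) + (-0.003366)·(-50) = 42.43 m.
That is higher than the 42.16 m at W1, so the point is upgradient.

upgradient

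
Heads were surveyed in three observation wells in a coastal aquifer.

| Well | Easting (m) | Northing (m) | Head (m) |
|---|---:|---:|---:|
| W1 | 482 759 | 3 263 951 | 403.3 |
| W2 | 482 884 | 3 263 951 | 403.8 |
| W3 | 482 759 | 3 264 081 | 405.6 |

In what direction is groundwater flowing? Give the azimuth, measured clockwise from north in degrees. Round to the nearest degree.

193°

∂h/∂x = (403.8 − 403.3) / (482884 − 482759) = +0.004000
∂h/∂y = (405.6 − 403.3) / (3264081 − 3263951) = +0.01769
Flow direction (−∇h) has components (-0.004000 E, -0.01769 N).
Azimuth = atan2(E, N) = atan2(-0.004000, -0.01769) = 192.7° ≈ 193°.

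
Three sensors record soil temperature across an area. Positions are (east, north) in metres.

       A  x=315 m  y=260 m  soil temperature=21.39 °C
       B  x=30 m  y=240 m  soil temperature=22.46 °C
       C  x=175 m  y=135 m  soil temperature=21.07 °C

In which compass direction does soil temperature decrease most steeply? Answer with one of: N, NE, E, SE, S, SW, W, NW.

Three-point gradient (reference A): Δ to B = (-285, -20, +1.07), Δ to C = (-140, -125, -0.32).
∂T/∂x = -0.004270, ∂T/∂y = +0.007342 (det = 32825).
Steepest decrease is along −∇f = (+0.004270 E, -0.007342 N) → southeast.

SE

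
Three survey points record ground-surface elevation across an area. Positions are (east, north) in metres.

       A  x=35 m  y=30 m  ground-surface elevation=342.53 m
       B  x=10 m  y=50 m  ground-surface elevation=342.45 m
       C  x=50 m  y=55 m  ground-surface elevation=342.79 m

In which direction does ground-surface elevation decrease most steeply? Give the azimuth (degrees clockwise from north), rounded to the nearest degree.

234°

Differences from A: to B (Δx, Δy, Δh) = (-25, 20, -0.08); to C = (15, 25, +0.26).
Determinant of the coordinate differences = (-25)·25 − 15·20 = -925.
∂z/∂x = [(-0.08)·25 − (+0.26)·20] / -925 = +0.007784
∂z/∂y = [(-25)·(+0.26) − 15·(-0.08)] / -925 = +0.005730
Steepest decrease is along −∇f: components (-0.007784 E, -0.005730 N).
Azimuth = atan2(-0.007784, -0.005730) = 233.6° ≈ 234°.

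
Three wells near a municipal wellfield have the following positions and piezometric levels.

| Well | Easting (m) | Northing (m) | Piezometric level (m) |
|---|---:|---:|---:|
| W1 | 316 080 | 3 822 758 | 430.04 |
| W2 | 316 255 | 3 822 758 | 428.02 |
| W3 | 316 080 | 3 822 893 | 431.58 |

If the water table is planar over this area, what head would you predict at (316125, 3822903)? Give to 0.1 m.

∂h/∂x = (428.02 − 430.04) / (316255 − 316080) = -0.01154
∂h/∂y = (431.58 − 430.04) / (3822893 − 3822758) = +0.01141
h(316125, 3822903) = 430.04 + (-0.01154)·(45) + (+0.01141)·(145) = 430.04 -0.519 +1.654 = 431.175 m.

431.2 m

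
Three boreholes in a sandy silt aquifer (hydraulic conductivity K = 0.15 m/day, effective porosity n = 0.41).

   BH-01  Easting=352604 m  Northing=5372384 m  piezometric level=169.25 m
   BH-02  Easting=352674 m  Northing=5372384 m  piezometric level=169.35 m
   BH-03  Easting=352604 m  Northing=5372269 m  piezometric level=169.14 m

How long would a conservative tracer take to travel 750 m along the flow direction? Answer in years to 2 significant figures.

3300 years

∂h/∂x = (169.35 − 169.25) / (352674 − 352604) = +0.001429
∂h/∂y = (169.14 − 169.25) / (5372269 − 5372384) = +0.0009565
|∇h| = √(0.001429² + 0.0009565²) = 0.00172
Seepage velocity v = K·i/n = 0.15 × 0.00172 / 0.41 = 0.0006293 m/day.
t = 750 / 0.0006293 = 1.192e+06 days = 3.26e+03 years.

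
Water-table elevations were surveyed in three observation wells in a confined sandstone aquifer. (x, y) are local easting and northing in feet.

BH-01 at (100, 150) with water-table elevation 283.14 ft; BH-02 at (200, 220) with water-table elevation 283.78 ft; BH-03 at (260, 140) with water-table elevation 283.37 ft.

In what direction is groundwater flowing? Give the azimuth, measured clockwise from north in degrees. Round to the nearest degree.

196°

Differences from BH-01: to BH-02 (Δx, Δy, Δh) = (100, 70, +0.64); to BH-03 = (160, -10, +0.23).
Determinant of the coordinate differences = 100·(-10) − 160·70 = -12200.
∂h/∂x = [(+0.64)·(-10) − (+0.23)·70] / -12200 = +0.001844
∂h/∂y = [100·(+0.23) − 160·(+0.64)] / -12200 = +0.006508
Flow direction (−∇h) has components (-0.001844 E, -0.006508 N).
Azimuth = atan2(E, N) = atan2(-0.001844, -0.006508) = 195.8° ≈ 196°.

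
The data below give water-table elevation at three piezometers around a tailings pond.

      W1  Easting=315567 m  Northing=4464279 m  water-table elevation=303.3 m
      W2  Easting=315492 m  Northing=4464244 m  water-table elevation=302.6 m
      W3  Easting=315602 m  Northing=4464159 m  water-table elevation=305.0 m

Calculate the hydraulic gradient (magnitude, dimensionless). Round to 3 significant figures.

0.0173

With h = a·x + b·y + c and W1 as origin, the differences give:
  (-75)·a + (-35)·b = -0.7
  35·a + (-120)·b = +1.7
Eliminate b (×(-120) and ×(-35), subtract): 10225·a = 143.50 → a = ∂h/∂x = +0.01403
Back-substitute: b = ∂h/∂y = -0.01007.
|∇h| = √(0.01403² + -0.01007²) = 0.01727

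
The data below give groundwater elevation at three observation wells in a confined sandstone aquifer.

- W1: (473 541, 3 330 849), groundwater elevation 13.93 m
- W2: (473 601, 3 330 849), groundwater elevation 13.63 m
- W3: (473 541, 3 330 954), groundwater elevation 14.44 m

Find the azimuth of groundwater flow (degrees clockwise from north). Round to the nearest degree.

∂h/∂x = (13.63 − 13.93) / (473601 − 473541) = -0.005000
∂h/∂y = (14.44 − 13.93) / (3330954 − 3330849) = +0.004857
Flow direction (−∇h) has components (+0.005000 E, -0.004857 N).
Azimuth = atan2(E, N) = atan2(+0.005000, -0.004857) = 134.2° ≈ 134°.

134°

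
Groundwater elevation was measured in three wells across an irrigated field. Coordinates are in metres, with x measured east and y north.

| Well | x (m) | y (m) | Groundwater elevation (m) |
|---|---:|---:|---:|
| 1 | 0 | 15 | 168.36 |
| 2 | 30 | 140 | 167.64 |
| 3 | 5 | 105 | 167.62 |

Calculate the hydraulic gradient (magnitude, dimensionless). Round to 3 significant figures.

With h = a·x + b·y + c and 1 as origin, the differences give:
  30·a + 125·b = -0.72
  5·a + 90·b = -0.74
Eliminate b (×90 and ×125, subtract): 2075·a = 27.700 → a = ∂h/∂x = +0.01335
Back-substitute: b = ∂h/∂y = -0.008964.
|∇h| = √(0.01335² + -0.008964²) = 0.01608

0.0161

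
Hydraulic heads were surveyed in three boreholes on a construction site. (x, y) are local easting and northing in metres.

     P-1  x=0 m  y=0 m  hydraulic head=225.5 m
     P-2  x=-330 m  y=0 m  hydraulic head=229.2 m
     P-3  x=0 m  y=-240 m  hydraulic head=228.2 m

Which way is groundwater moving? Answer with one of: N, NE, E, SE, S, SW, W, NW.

NE

∂h/∂x = (229.2 − 225.5) / (-330 − 0) = -0.01121
∂h/∂y = (228.2 − 225.5) / (-240 − 0) = -0.01125
Flow = −∇h = (+0.01121 east, +0.01125 north), which points northeast.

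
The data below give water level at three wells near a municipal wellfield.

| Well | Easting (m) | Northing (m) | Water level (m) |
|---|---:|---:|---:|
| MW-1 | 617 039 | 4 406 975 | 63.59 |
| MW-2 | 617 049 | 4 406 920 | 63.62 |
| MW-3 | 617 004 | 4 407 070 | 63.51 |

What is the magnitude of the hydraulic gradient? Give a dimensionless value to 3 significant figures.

0.00161

Differences from MW-1: to MW-2 (Δx, Δy, Δh) = (10, -55, +0.03); to MW-3 = (-35, 95, -0.08).
Solve a·Δx + b·Δy = Δh: det = 10·95 − (-35)·(-55) = -975.
∂h/∂x = [(+0.03)·95 − (-0.08)·(-55)] / -975 = +0.001590
∂h/∂y = [10·(-0.08) − (-35)·(+0.03)] / -975 = -0.0002564
|∇h| = √(0.001590² + -0.0002564²) = 0.001611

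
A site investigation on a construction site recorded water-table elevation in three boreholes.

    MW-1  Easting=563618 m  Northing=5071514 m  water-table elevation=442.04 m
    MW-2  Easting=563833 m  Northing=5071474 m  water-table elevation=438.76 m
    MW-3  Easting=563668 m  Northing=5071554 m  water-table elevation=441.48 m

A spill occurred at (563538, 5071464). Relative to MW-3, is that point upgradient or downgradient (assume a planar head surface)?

upgradient

Differences from MW-1: to MW-2 (Δx, Δy, Δh) = (215, -40, -3.28); to MW-3 = (50, 40, -0.56).
Determinant of the coordinate differences = 215·40 − 50·(-40) = 10600.
∂h/∂x = [(-3.28)·40 − (-0.56)·(-40)] / 10600 = -0.01449
∂h/∂y = [215·(-0.56) − 50·(-3.28)] / 10600 = +0.004113
Head at (563538, 5071464) = 442.04 + (-0.01449)·(-80) + (+0.004113)·(-50) = 442.99 m.
That is higher than the 441.48 m at MW-3, so the point is upgradient.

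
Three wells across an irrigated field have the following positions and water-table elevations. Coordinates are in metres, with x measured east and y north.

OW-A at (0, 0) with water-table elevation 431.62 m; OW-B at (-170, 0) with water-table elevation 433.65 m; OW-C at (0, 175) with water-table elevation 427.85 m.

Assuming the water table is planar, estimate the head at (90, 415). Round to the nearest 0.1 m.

∂h/∂x = (433.65 − 431.62) / (-170 − 0) = -0.01194
∂h/∂y = (427.85 − 431.62) / (175 − 0) = -0.02154
h(90, 415) = 431.62 + (-0.01194)·(90) + (-0.02154)·(415) = 431.62 -1.075 -8.940 = 421.605 m.

421.6 m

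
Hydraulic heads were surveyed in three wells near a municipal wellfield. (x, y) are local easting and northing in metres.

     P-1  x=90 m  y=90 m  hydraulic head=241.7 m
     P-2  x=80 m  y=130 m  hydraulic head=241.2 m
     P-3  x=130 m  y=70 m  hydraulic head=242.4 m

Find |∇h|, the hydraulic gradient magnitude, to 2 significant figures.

Three-point gradient (reference P-1): Δ to P-2 = (-10, 40, -0.5), Δ to P-3 = (40, -20, +0.7).
∂h/∂x = +0.01286, ∂h/∂y = -0.009286 (det = -1400).
|∇h| = √(0.01286² + -0.009286²) = 0.01586

0.016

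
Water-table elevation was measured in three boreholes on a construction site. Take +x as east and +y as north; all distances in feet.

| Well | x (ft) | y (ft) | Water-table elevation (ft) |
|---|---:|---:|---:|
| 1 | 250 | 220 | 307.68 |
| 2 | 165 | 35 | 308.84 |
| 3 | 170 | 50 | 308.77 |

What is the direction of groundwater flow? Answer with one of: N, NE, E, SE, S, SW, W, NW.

Differences from 1: to 2 (Δx, Δy, Δh) = (-85, -185, +1.16); to 3 = (-80, -170, +1.09).
Solve a·Δx + b·Δy = Δh: det = (-85)·(-170) − (-80)·(-185) = -350.
∂h/∂x = [(+1.16)·(-170) − (+1.09)·(-185)] / -350 = -0.01271
∂h/∂y = [(-85)·(+1.09) − (-80)·(+1.16)] / -350 = -0.0004286
Flow = −∇h = (+0.01271 east, +0.0004286 north), which points east.

E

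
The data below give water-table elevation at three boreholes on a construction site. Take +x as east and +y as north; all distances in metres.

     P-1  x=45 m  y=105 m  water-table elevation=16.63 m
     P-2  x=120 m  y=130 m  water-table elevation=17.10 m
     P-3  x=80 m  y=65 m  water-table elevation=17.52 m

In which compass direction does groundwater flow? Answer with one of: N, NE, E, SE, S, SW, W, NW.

NW

Taking P-1 as reference: P-2−P-1 = (75, 25, +0.47); P-3−P-1 = (35, -40, +0.89).
Solve a·Δx + b·Δy = Δh: det = 75·(-40) − 35·25 = -3875.
∂h/∂x = [(+0.47)·(-40) − (+0.89)·25] / -3875 = +0.01059
∂h/∂y = [75·(+0.89) − 35·(+0.47)] / -3875 = -0.01298
Flow = −∇h = (-0.01059 east, +0.01298 north), which points northwest.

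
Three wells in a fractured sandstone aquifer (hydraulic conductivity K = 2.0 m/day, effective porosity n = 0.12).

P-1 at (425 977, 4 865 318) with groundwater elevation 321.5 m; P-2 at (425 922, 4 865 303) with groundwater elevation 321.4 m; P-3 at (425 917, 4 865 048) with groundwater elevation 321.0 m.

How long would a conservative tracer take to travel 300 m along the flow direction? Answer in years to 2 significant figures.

24 years

Differences from P-1: to P-2 (Δx, Δy, Δh) = (-55, -15, -0.1); to P-3 = (-60, -270, -0.5).
Solve a·Δx + b·Δy = Δh: det = (-55)·(-270) − (-60)·(-15) = 13950.
∂h/∂x = [(-0.1)·(-270) − (-0.5)·(-15)] / 13950 = +0.001398
∂h/∂y = [(-55)·(-0.5) − (-60)·(-0.1)] / 13950 = +0.001541
|∇h| = √(0.001398² + 0.001541²) = 0.002081
Seepage velocity v = K·i/n = 2.0 × 0.002081 / 0.12 = 0.03468 m/day.
t = 300 / 0.03468 = 8651 days = 23.7 years.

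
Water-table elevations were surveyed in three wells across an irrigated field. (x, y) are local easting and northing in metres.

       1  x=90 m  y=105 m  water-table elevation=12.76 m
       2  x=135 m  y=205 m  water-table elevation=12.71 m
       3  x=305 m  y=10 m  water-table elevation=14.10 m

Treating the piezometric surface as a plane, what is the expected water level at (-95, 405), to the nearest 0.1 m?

11.0 m

Taking 1 as reference: 2−1 = (45, 100, -0.05); 3−1 = (215, -95, +1.34).
Determinant of the coordinate differences = 45·(-95) − 215·100 = -25775.
∂h/∂x = [(-0.05)·(-95) − (+1.34)·100] / -25775 = +0.005015
∂h/∂y = [45·(+1.34) − 215·(-0.05)] / -25775 = -0.002757
h(-95, 405) = 12.76 + (+0.005015)·(-185) + (-0.002757)·(300) = 12.76 -0.928 -0.827 = 11.005 m.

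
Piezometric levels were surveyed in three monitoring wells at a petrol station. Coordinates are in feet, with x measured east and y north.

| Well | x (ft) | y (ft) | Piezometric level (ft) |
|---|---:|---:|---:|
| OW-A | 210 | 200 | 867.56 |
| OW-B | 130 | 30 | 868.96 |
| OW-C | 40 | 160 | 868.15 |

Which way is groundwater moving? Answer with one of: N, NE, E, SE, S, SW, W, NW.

Differences from OW-A: to OW-B (Δx, Δy, Δh) = (-80, -170, +1.40); to OW-C = (-170, -40, +0.59).
Determinant of the coordinate differences = (-80)·(-40) − (-170)·(-170) = -25700.
∂h/∂x = [(+1.40)·(-40) − (+0.59)·(-170)] / -25700 = -0.001724
∂h/∂y = [(-80)·(+0.59) − (-170)·(+1.40)] / -25700 = -0.007424
Flow = −∇h = (+0.001724 east, +0.007424 north), which points north.

N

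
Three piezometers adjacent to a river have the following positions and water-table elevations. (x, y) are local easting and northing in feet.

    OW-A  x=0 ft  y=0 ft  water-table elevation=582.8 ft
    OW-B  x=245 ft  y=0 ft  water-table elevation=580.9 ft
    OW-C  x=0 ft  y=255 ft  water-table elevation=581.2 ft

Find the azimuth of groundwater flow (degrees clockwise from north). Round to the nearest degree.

051°

∂h/∂x = (580.9 − 582.8) / (245 − 0) = -0.007755
∂h/∂y = (581.2 − 582.8) / (255 − 0) = -0.006275
Flow direction (−∇h) has components (+0.007755 E, +0.006275 N).
Azimuth = atan2(E, N) = atan2(+0.007755, +0.006275) = 51.0° ≈ 051°.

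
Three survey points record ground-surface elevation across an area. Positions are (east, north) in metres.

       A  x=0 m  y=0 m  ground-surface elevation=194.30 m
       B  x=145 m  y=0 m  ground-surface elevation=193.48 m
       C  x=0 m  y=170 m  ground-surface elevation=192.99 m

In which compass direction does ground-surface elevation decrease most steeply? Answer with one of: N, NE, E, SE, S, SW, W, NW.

∂z/∂x = (193.48 − 194.30) / (145 − 0) = -0.005655
∂z/∂y = (192.99 − 194.30) / (170 − 0) = -0.007706
Steepest decrease is along −∇f = (+0.005655 E, +0.007706 N) → northeast.

NE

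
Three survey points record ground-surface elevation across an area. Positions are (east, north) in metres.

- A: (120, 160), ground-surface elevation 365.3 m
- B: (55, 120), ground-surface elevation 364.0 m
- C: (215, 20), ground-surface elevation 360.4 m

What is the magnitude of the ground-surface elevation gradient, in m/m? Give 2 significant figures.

0.034 m/m

With z = a·x + b·y + c and A as origin, the differences give:
  (-65)·a + (-40)·b = -1.3
  95·a + (-140)·b = -4.9
Eliminate b (×(-140) and ×(-40), subtract): 12900·a = -14.00 → a = ∂z/∂x = -0.001085
Back-substitute: b = ∂z/∂y = +0.03426.
|∇f| = √(-0.001085² + 0.03426²) = 0.03428 m/m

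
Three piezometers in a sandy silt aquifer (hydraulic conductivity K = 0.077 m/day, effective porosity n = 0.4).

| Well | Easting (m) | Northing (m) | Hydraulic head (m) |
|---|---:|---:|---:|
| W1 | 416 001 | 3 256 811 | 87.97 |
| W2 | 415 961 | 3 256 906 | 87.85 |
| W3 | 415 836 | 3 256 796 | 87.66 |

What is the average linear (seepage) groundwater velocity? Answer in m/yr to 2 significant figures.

0.14 m/yr

Taking W1 as reference: W2−W1 = (-40, 95, -0.12); W3−W1 = (-165, -15, -0.31).
Determinant of the coordinate differences = (-40)·(-15) − (-165)·95 = 16275.
∂h/∂x = [(-0.12)·(-15) − (-0.31)·95] / 16275 = +0.001920
∂h/∂y = [(-40)·(-0.31) − (-165)·(-0.12)] / 16275 = -0.0004547
|∇h| = √(0.001920² + -0.0004547²) = 0.001973
Seepage velocity v = K·i/n = 0.077 × 0.001973 / 0.4 = 0.0003798 m/day = 0.1387 m/yr.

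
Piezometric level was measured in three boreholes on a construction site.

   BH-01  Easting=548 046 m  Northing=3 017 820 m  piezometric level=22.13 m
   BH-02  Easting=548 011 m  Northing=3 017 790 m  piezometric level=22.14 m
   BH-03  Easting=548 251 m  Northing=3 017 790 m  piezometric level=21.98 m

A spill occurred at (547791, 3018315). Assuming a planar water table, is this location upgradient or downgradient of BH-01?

Three-point gradient (reference BH-01): Δ to BH-02 = (-35, -30, +0.01), Δ to BH-03 = (205, -30, -0.15).
∂h/∂x = -0.0006667, ∂h/∂y = +0.0004444 (det = 7200).
Head at (547791, 3018315) = 22.13 + (-0.0006667)·(-255) + (+0.0004444)·(495) = 22.52 m.
That is higher than the 22.13 m at BH-01, so the point is upgradient.

upgradient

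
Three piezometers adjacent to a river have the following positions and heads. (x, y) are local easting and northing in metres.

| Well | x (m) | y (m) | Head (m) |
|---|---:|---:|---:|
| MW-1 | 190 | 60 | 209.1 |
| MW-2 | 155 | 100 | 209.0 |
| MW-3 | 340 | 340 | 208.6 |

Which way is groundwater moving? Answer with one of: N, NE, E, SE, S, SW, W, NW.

N

Three-point gradient (reference MW-1): Δ to MW-2 = (-35, 40, -0.1), Δ to MW-3 = (150, 280, -0.5).
∂h/∂x = +0.0005063, ∂h/∂y = -0.002057 (det = -15800).
Flow = −∇h = (-0.0005063 east, +0.002057 north), which points north.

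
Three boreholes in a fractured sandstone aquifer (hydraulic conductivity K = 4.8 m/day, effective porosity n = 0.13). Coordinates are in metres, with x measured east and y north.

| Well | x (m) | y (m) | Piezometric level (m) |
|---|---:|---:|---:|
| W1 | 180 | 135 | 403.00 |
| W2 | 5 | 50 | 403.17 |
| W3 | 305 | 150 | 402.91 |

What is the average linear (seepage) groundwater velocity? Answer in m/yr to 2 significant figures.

13 m/yr

Three-point gradient (reference W1): Δ to W2 = (-175, -85, +0.17), Δ to W3 = (125, 15, -0.09).
∂h/∂x = -0.0006375, ∂h/∂y = -0.0006875 (det = 8000).
|∇h| = √(-0.0006375² + -0.0006875²) = 0.0009376
Seepage velocity v = K·i/n = 4.8 × 0.0009376 / 0.13 = 0.03462 m/day = 12.64 m/yr.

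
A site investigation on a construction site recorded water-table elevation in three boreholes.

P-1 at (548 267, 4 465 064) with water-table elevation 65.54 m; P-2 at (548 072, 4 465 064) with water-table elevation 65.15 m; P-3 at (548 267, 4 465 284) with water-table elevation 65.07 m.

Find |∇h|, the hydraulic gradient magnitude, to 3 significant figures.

∂h/∂x = (65.15 − 65.54) / (548072 − 548267) = +0.002000
∂h/∂y = (65.07 − 65.54) / (4465284 − 4465064) = -0.002136
|∇h| = √(0.002000² + -0.002136²) = 0.002926

0.00293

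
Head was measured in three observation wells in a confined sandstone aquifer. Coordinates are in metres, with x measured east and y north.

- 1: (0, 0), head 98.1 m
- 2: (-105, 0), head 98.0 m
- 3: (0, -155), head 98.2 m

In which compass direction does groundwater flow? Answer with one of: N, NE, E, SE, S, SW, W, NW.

∂h/∂x = (98.0 − 98.1) / (-105 − 0) = +0.0009524
∂h/∂y = (98.2 − 98.1) / (-155 − 0) = -0.0006452
Flow = −∇h = (-0.0009524 east, +0.0006452 north), which points northwest.

NW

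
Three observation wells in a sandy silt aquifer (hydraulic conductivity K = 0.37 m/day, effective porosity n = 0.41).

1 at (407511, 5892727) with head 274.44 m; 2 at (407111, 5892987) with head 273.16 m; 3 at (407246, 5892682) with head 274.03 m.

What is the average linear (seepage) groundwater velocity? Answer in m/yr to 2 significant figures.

0.91 m/yr

With h = a·x + b·y + c and 1 as origin, the differences give:
  (-400)·a + 260·b = -1.28
  (-265)·a + (-45)·b = -0.41
Eliminate b (×(-45) and ×260, subtract): 86900·a = 164.200 → a = ∂h/∂x = +0.001890
Back-substitute: b = ∂h/∂y = -0.002016.
|∇h| = √(0.001890² + -0.002016²) = 0.002763
Seepage velocity v = K·i/n = 0.37 × 0.002763 / 0.41 = 0.002493 m/day = 0.9106 m/yr.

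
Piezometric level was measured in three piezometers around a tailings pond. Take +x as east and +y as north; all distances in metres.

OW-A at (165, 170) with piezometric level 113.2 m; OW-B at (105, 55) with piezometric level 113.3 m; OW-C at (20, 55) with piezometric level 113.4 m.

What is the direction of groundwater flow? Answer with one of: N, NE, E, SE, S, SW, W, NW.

With h = a·x + b·y + c and OW-A as origin, the differences give:
  (-60)·a + (-115)·b = +0.1
  (-145)·a + (-115)·b = +0.2
Eliminate b (×(-115) and ×(-115), subtract): -9775·a = 11.50 → a = ∂h/∂x = -0.001176
Back-substitute: b = ∂h/∂y = -0.0002558.
Flow = −∇h = (+0.001176 east, +0.0002558 north), which points east.

E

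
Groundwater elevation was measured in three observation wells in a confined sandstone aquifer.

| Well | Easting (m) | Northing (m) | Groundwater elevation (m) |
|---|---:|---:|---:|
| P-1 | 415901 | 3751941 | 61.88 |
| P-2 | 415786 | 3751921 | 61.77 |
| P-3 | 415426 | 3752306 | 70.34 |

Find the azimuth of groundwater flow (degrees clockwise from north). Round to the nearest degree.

173°

Differences from P-1: to P-2 (Δx, Δy, Δh) = (-115, -20, -0.11); to P-3 = (-475, 365, +8.46).
Solve a·Δx + b·Δy = Δh: det = (-115)·365 − (-475)·(-20) = -51475.
∂h/∂x = [(-0.11)·365 − (+8.46)·(-20)] / -51475 = -0.002507
∂h/∂y = [(-115)·(+8.46) − (-475)·(-0.11)] / -51475 = +0.01992
Flow direction (−∇h) has components (+0.002507 E, -0.01992 N).
Azimuth = atan2(E, N) = atan2(+0.002507, -0.01992) = 172.8° ≈ 173°.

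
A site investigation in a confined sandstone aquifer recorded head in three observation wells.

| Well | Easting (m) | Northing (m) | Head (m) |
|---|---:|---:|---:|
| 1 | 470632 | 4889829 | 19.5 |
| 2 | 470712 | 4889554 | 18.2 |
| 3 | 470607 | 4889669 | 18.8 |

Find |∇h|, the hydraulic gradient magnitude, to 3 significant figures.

With h = a·x + b·y + c and 1 as origin, the differences give:
  80·a + (-275)·b = -1.3
  (-25)·a + (-160)·b = -0.7
Eliminate b (×(-160) and ×(-275), subtract): -19675·a = 15.50 → a = ∂h/∂x = -0.0007878
Back-substitute: b = ∂h/∂y = +0.004498.
|∇h| = √(-0.0007878² + 0.004498²) = 0.004566

0.00457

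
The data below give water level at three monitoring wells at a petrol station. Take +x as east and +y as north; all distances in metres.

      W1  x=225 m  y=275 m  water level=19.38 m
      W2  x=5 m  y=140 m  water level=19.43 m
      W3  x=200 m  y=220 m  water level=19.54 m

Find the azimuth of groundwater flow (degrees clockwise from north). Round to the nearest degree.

Taking W1 as reference: W2−W1 = (-220, -135, +0.05); W3−W1 = (-25, -55, +0.16).
Determinant of the coordinate differences = (-220)·(-55) − (-25)·(-135) = 8725.
∂h/∂x = [(+0.05)·(-55) − (+0.16)·(-135)] / 8725 = +0.002160
∂h/∂y = [(-220)·(+0.16) − (-25)·(+0.05)] / 8725 = -0.003891
Flow direction (−∇h) has components (-0.002160 E, +0.003891 N).
Azimuth = atan2(E, N) = atan2(-0.002160, +0.003891) = 331.0° ≈ 331°.

331°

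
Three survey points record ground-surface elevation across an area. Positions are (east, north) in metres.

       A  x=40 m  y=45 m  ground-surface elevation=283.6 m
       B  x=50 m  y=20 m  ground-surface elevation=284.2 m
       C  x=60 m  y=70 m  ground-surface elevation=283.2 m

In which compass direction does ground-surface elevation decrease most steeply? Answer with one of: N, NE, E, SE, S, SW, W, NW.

N

Taking A as reference: B−A = (10, -25, +0.6); C−A = (20, 25, -0.4).
Solve a·Δx + b·Δy = Δz: det = 10·25 − 20·(-25) = 750.
∂z/∂x = [(+0.6)·25 − (-0.4)·(-25)] / 750 = +0.006667
∂z/∂y = [10·(-0.4) − 20·(+0.6)] / 750 = -0.02133
Steepest decrease is along −∇f = (-0.006667 E, +0.02133 N) → north.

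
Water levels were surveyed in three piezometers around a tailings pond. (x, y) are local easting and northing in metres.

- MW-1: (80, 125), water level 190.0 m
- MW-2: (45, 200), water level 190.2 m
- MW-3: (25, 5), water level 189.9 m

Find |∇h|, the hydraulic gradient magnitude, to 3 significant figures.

0.00264

Differences from MW-1: to MW-2 (Δx, Δy, Δh) = (-35, 75, +0.2); to MW-3 = (-55, -120, -0.1).
Determinant of the coordinate differences = (-35)·(-120) − (-55)·75 = 8325.
∂h/∂x = [(+0.2)·(-120) − (-0.1)·75] / 8325 = -0.001982
∂h/∂y = [(-35)·(-0.1) − (-55)·(+0.2)] / 8325 = +0.001742
|∇h| = √(-0.001982² + 0.001742²) = 0.002639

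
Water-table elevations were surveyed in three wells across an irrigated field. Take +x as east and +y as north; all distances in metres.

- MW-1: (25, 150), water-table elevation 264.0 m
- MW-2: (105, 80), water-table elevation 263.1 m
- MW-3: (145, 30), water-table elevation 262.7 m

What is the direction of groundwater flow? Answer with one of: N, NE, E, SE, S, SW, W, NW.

E

Three-point gradient (reference MW-1): Δ to MW-2 = (80, -70, -0.9), Δ to MW-3 = (120, -120, -1.3).
∂h/∂x = -0.01417, ∂h/∂y = -0.003333 (det = -1200).
Flow = −∇h = (+0.01417 east, +0.003333 north), which points east.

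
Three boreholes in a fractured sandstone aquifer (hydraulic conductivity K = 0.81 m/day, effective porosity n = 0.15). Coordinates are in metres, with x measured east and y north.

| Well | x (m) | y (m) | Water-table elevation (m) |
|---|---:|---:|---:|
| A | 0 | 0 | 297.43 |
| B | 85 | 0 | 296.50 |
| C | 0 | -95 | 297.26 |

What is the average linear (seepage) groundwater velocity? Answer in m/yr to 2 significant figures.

∂h/∂x = (296.50 − 297.43) / (85 − 0) = -0.01094
∂h/∂y = (297.26 − 297.43) / (-95 − 0) = +0.001789
|∇h| = √(-0.01094² + 0.001789²) = 0.01109
Seepage velocity v = K·i/n = 0.81 × 0.01109 / 0.15 = 0.05989 m/day = 21.87 m/yr.

22 m/yr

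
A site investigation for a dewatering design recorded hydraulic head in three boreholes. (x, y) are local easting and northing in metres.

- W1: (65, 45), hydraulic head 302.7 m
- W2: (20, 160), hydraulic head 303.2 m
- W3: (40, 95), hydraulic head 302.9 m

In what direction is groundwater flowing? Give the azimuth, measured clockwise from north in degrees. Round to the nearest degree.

Three-point gradient (reference W1): Δ to W2 = (-45, 115, +0.5), Δ to W3 = (-25, 50, +0.2).
∂h/∂x = +0.003200, ∂h/∂y = +0.005600 (det = 625).
Flow direction (−∇h) has components (-0.003200 E, -0.005600 N).
Azimuth = atan2(E, N) = atan2(-0.003200, -0.005600) = 209.7° ≈ 210°.

210°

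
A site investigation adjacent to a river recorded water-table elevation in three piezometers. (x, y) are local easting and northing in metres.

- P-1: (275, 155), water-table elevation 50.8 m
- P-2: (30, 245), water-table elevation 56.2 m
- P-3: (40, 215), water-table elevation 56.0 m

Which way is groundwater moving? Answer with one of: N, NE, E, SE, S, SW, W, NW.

E

Differences from P-1: to P-2 (Δx, Δy, Δh) = (-245, 90, +5.4); to P-3 = (-235, 60, +5.2).
Determinant of the coordinate differences = (-245)·60 − (-235)·90 = 6450.
∂h/∂x = [(+5.4)·60 − (+5.2)·90] / 6450 = -0.02233
∂h/∂y = [(-245)·(+5.2) − (-235)·(+5.4)] / 6450 = -0.0007752
Flow = −∇h = (+0.02233 east, +0.0007752 north), which points east.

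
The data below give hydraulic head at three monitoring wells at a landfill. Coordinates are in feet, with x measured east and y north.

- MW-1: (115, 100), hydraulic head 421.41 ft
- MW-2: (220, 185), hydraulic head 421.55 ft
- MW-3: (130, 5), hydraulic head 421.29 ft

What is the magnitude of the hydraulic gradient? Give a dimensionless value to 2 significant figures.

0.0013

Taking MW-1 as reference: MW-2−MW-1 = (105, 85, +0.14); MW-3−MW-1 = (15, -95, -0.12).
Solve a·Δx + b·Δy = Δh: det = 105·(-95) − 15·85 = -11250.
∂h/∂x = [(+0.14)·(-95) − (-0.12)·85] / -11250 = +0.0002756
∂h/∂y = [105·(-0.12) − 15·(+0.14)] / -11250 = +0.001307
|∇h| = √(0.0002756² + 0.001307²) = 0.001336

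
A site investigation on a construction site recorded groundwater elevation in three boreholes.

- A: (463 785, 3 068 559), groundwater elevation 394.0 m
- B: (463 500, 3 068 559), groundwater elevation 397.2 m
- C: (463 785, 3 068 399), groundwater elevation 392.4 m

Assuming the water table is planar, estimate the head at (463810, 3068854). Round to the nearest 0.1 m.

∂h/∂x = (397.2 − 394.0) / (463500 − 463785) = -0.01123
∂h/∂y = (392.4 − 394.0) / (3068399 − 3068559) = +0.01000
h(463810, 3068854) = 394.0 + (-0.01123)·(25) + (+0.01000)·(295) = 394.0 -0.281 +2.950 = 396.669 m.

396.7 m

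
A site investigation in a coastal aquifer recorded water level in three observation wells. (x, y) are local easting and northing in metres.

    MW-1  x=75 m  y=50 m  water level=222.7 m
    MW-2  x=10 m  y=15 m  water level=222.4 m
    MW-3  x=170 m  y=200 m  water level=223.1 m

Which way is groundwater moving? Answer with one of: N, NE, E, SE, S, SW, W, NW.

Differences from MW-1: to MW-2 (Δx, Δy, Δh) = (-65, -35, -0.3); to MW-3 = (95, 150, +0.4).
Solve a·Δx + b·Δy = Δh: det = (-65)·150 − 95·(-35) = -6425.
∂h/∂x = [(-0.3)·150 − (+0.4)·(-35)] / -6425 = +0.004825
∂h/∂y = [(-65)·(+0.4) − 95·(-0.3)] / -6425 = -0.0003891
Flow = −∇h = (-0.004825 east, +0.0003891 north), which points west.

W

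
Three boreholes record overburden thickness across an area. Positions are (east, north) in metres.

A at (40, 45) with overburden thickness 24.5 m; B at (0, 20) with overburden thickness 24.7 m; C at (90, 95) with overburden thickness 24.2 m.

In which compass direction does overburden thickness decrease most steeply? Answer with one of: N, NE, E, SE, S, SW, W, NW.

NE

Differences from A: to B (Δx, Δy, Δh) = (-40, -25, +0.2); to C = (50, 50, -0.3).
Solve a·Δx + b·Δy = Δd: det = (-40)·50 − 50·(-25) = -750.
∂d/∂x = [(+0.2)·50 − (-0.3)·(-25)] / -750 = -0.003333
∂d/∂y = [(-40)·(-0.3) − 50·(+0.2)] / -750 = -0.002667
Steepest decrease is along −∇f = (+0.003333 E, +0.002667 N) → northeast.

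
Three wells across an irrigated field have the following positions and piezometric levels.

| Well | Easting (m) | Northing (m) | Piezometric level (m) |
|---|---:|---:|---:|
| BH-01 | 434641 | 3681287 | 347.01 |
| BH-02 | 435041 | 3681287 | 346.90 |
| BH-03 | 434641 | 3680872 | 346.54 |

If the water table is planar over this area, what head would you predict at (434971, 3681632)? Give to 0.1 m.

347.3 m

∂h/∂x = (346.90 − 347.01) / (435041 − 434641) = -0.0002750
∂h/∂y = (346.54 − 347.01) / (3680872 − 3681287) = +0.001133
h(434971, 3681632) = 347.01 + (-0.0002750)·(330) + (+0.001133)·(345) = 347.01 -0.091 +0.391 = 347.310 m.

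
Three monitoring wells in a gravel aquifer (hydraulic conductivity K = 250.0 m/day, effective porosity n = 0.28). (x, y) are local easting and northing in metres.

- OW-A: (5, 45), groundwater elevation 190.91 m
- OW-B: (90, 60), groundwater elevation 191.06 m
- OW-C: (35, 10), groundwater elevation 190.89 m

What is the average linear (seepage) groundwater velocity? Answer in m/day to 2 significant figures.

Taking OW-A as reference: OW-B−OW-A = (85, 15, +0.15); OW-C−OW-A = (30, -35, -0.02).
Solve a·Δx + b·Δy = Δh: det = 85·(-35) − 30·15 = -3425.
∂h/∂x = [(+0.15)·(-35) − (-0.02)·15] / -3425 = +0.001445
∂h/∂y = [85·(-0.02) − 30·(+0.15)] / -3425 = +0.001810
|∇h| = √(0.001445² + 0.001810²) = 0.002316
Seepage velocity v = K·i/n = 250.0 × 0.002316 / 0.28 = 2.068 m/day.

2.1 m/day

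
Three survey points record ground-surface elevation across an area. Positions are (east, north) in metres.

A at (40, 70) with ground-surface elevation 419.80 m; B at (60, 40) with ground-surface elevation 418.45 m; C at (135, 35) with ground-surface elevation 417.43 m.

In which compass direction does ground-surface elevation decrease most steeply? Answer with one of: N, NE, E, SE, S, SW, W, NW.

S

Differences from A: to B (Δx, Δy, Δh) = (20, -30, -1.35); to C = (95, -35, -2.37).
Solve a·Δx + b·Δy = Δz: det = 20·(-35) − 95·(-30) = 2150.
∂z/∂x = [(-1.35)·(-35) − (-2.37)·(-30)] / 2150 = -0.01109
∂z/∂y = [20·(-2.37) − 95·(-1.35)] / 2150 = +0.03760
Steepest decrease is along −∇f = (+0.01109 E, -0.03760 N) → south.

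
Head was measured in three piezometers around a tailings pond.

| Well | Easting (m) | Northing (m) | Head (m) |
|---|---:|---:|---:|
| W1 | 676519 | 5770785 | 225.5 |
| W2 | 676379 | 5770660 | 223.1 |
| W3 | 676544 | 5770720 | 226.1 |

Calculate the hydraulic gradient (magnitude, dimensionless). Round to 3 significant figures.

0.0190

With h = a·x + b·y + c and W1 as origin, the differences give:
  (-140)·a + (-125)·b = -2.4
  25·a + (-65)·b = +0.6
Eliminate b (×(-65) and ×(-125), subtract): 12225·a = 231.00 → a = ∂h/∂x = +0.01890
Back-substitute: b = ∂h/∂y = -0.001963.
|∇h| = √(0.01890² + -0.001963²) = 0.019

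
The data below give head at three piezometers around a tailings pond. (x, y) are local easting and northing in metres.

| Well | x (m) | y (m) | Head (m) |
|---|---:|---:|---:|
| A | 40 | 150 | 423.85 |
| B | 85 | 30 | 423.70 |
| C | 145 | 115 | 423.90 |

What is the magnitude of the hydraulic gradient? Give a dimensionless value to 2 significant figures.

0.0019

Three-point gradient (reference A): Δ to B = (45, -120, -0.15), Δ to C = (105, -35, +0.05).
∂h/∂x = +0.001020, ∂h/∂y = +0.001633 (det = 11025).
|∇h| = √(0.001020² + 0.001633²) = 0.001925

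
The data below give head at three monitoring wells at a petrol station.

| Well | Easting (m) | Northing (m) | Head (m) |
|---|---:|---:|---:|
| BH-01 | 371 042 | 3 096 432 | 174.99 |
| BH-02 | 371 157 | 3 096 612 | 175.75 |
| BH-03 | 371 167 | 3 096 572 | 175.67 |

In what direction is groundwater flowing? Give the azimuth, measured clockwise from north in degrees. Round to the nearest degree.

Three-point gradient (reference BH-01): Δ to BH-02 = (115, 180, +0.76), Δ to BH-03 = (125, 140, +0.68).
∂h/∂x = +0.002500, ∂h/∂y = +0.002625 (det = -6400).
Flow direction (−∇h) has components (-0.002500 E, -0.002625 N).
Azimuth = atan2(E, N) = atan2(-0.002500, -0.002625) = 223.6° ≈ 224°.

224°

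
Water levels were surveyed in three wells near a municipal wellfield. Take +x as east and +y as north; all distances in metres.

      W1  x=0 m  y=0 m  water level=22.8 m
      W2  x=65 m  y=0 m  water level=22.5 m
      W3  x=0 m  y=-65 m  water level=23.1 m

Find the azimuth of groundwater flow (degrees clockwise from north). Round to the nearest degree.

∂h/∂x = (22.5 − 22.8) / (65 − 0) = -0.004615
∂h/∂y = (23.1 − 22.8) / (-65 − 0) = -0.004615
Flow direction (−∇h) has components (+0.004615 E, +0.004615 N).
Azimuth = atan2(E, N) = atan2(+0.004615, +0.004615) = 45.0° ≈ 045°.

045°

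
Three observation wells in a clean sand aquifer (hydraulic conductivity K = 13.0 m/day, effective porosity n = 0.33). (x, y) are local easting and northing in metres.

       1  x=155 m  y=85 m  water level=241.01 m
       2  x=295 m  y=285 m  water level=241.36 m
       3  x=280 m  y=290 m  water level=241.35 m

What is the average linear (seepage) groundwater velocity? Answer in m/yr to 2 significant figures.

21 m/yr

Differences from 1: to 2 (Δx, Δy, Δh) = (140, 200, +0.35); to 3 = (125, 205, +0.34).
Determinant of the coordinate differences = 140·205 − 125·200 = 3700.
∂h/∂x = [(+0.35)·205 − (+0.34)·200] / 3700 = +0.001014
∂h/∂y = [140·(+0.34) − 125·(+0.35)] / 3700 = +0.001041
|∇h| = √(0.001014² + 0.001041²) = 0.001453
Seepage velocity v = K·i/n = 13.0 × 0.001453 / 0.33 = 0.05724 m/day = 20.91 m/yr.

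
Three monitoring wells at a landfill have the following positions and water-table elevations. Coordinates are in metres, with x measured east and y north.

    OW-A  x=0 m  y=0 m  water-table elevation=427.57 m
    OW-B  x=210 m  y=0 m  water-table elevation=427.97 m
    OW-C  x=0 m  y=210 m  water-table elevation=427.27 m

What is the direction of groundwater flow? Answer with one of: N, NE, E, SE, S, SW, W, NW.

∂h/∂x = (427.97 − 427.57) / (210 − 0) = +0.001905
∂h/∂y = (427.27 − 427.57) / (210 − 0) = -0.001429
Flow = −∇h = (-0.001905 east, +0.001429 north), which points northwest.

NW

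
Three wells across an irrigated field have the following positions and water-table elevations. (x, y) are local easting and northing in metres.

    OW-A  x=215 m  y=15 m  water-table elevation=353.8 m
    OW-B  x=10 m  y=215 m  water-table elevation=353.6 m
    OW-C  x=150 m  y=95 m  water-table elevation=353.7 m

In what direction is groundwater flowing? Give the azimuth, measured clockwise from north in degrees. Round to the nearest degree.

028°

Three-point gradient (reference OW-A): Δ to OW-B = (-205, 200, -0.2), Δ to OW-C = (-65, 80, -0.1).
∂h/∂x = -0.001176, ∂h/∂y = -0.002206 (det = -3400).
Flow direction (−∇h) has components (+0.001176 E, +0.002206 N).
Azimuth = atan2(E, N) = atan2(+0.001176, +0.002206) = 28.1° ≈ 028°.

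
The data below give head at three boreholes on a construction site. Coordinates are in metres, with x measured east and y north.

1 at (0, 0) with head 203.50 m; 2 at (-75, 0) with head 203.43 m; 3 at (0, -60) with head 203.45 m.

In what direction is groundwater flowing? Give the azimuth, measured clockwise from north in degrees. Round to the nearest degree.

228°

∂h/∂x = (203.43 − 203.50) / (-75 − 0) = +0.0009333
∂h/∂y = (203.45 − 203.50) / (-60 − 0) = +0.0008333
Flow direction (−∇h) has components (-0.0009333 E, -0.0008333 N).
Azimuth = atan2(E, N) = atan2(-0.0009333, -0.0008333) = 228.2° ≈ 228°.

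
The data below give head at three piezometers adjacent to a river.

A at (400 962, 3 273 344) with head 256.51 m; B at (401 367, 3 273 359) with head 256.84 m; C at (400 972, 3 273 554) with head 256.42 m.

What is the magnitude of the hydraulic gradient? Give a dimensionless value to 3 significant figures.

0.000955

Taking A as reference: B−A = (405, 15, +0.33); C−A = (10, 210, -0.09).
Determinant of the coordinate differences = 405·210 − 10·15 = 84900.
∂h/∂x = [(+0.33)·210 − (-0.09)·15] / 84900 = +0.0008322
∂h/∂y = [405·(-0.09) − 10·(+0.33)] / 84900 = -0.0004682
|∇h| = √(0.0008322² + -0.0004682²) = 0.0009549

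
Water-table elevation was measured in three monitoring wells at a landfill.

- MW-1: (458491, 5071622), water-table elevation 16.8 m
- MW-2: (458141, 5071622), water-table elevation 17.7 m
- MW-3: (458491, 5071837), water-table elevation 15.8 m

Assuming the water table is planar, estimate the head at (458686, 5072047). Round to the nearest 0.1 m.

14.3 m

∂h/∂x = (17.7 − 16.8) / (458141 − 458491) = -0.002571
∂h/∂y = (15.8 − 16.8) / (5071837 − 5071622) = -0.004651
h(458686, 5072047) = 16.8 + (-0.002571)·(195) + (-0.004651)·(425) = 16.8 -0.501 -1.977 = 14.322 m.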